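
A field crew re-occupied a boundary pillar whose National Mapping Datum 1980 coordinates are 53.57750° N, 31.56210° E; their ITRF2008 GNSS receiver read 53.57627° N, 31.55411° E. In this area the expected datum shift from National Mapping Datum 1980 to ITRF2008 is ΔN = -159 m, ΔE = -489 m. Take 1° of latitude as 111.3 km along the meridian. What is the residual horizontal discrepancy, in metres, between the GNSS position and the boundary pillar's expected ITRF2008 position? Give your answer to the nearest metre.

45 m

Observed coordinate differences: Δφ = -0.00123°, Δλ = -0.00799°.
Converting to metres (1° lat = 111300 m, cos φ = 0.593735): observed ΔN = -136.9 m, observed ΔE = -528.0 m.
Subtracting the expected shift leaves a residual of -136.9 − (-159) = 22.1 m north and -528.0 − (-489) = -39.0 m east.
Residual distance = √(22.1² + (-39.0)²) = 44.8 m.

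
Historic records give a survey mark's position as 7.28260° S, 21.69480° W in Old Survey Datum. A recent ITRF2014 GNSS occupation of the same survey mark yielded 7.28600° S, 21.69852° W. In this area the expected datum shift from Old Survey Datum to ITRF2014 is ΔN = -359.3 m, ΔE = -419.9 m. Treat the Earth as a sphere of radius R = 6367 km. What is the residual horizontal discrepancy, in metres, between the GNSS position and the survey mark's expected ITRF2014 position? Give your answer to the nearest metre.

21 m

Observed coordinate differences: Δφ = -0.00340°, Δλ = -0.00372°.
Converting to metres (1° lat = 111125 m, cos φ = 0.991933): observed ΔN = -377.8 m, observed ΔE = -410.1 m.
Subtracting the expected shift leaves a residual of -377.8 − (-359.3) = -18.5 m north and -410.1 − (-419.9) = 9.8 m east.
Residual distance = √((-18.5)² + 9.8²) = 21.0 m.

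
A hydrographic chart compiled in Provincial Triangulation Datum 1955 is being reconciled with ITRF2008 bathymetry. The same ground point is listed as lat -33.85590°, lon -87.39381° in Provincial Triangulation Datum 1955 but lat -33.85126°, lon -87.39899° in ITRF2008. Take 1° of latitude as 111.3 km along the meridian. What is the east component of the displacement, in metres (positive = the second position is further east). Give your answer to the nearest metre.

ΔE = -479 m

Δφ = -33.85126° − -33.85590° = +0.00464°; Δλ = -87.39899° − -87.39381° = -0.00518°.
ΔN = Δφ × 111300 = 516.4 m; ΔE = Δλ × 111300 × cos(-33.85590°) = -0.00518 × 111300 × 0.830441 = -478.8 m.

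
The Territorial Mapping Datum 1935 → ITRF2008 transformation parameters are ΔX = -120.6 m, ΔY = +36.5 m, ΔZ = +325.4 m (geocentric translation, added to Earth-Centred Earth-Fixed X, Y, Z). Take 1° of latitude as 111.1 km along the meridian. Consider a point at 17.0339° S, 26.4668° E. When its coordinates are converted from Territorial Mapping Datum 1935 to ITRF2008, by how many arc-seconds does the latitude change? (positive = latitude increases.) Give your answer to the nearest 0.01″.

sin φ = -0.292937, cos φ = 0.956132, sin λ = 0.445679, cos λ = 0.895193.
North component: ΔN = −sin φ cos λ·ΔX − sin φ sin λ·ΔY + cos φ·ΔZ = −(-0.292937)(0.895193)(-120.6) − (-0.292937)(0.445679)(36.5) + (0.956132)(325.4) = 284.26 m.
1° of latitude spans 111100 m, so Δφ = 284.26 / 111100 × 3600 = 9.211″.

Δφ = 9.21″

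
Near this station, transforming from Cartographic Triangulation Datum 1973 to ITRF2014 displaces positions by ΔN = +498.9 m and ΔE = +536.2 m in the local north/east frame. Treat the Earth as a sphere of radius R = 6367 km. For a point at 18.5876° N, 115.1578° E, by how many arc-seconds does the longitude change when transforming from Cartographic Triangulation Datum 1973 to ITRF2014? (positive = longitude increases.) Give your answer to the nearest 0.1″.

At latitude 18.5876°, cos φ = 0.947837.
One radian of longitude at latitude φ spans R cos φ, so Δλ = ΔE / (R cos φ) = 536.2 / (6367000 × 0.947837) = 8.8850e-05 rad = 18.327″.

Δλ = 18.3″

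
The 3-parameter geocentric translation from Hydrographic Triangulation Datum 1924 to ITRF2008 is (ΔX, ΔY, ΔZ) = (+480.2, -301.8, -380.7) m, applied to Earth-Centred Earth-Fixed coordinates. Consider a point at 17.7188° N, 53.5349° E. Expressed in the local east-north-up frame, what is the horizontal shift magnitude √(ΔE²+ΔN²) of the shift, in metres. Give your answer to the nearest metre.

679 m

At φ = 17.7188°, λ = 53.5349°: sin φ = 0.304346, cos φ = 0.952562, sin λ = 0.804219, cos λ = 0.594333.
ΔE = −sin λ·ΔX + cos λ·ΔY = −(0.804219)·(480.2) + (0.594333)·(-301.8) = -565.56 m.
ΔN = −sin φ cos λ·ΔX − sin φ sin λ·ΔY + cos φ·ΔZ = −(0.304346)(0.594333)(480.2) − (0.304346)(0.804219)(-301.8) + (0.952562)(-380.7) = -375.63 m.
Horizontal magnitude = √(ΔE² + ΔN²) = √((-565.56)² + (-375.63)²) = 678.93 m.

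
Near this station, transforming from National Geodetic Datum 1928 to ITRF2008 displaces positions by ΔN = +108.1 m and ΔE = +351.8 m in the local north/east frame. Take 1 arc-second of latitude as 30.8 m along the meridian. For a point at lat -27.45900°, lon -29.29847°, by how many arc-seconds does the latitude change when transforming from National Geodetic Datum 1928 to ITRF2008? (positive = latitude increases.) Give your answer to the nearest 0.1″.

1″ of latitude = 30.80 m, so Δφ = 108.1 / 30.80 = 3.510″.

Δφ = 3.5″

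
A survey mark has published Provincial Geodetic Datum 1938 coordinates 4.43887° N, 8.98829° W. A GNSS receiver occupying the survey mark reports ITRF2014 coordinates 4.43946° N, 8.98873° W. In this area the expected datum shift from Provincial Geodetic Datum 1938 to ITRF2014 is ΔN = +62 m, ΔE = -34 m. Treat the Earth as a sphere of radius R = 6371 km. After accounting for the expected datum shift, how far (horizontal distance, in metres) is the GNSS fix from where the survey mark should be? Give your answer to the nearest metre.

Observed coordinate differences: Δφ = +0.00059°, Δλ = -0.00044°.
Converting to metres (1° lat = 111195 m, cos φ = 0.997000): observed ΔN = 65.6 m, observed ΔE = -48.8 m.
Subtracting the expected shift leaves a residual of 65.6 − (62) = 3.6 m north and -48.8 − (-34) = -14.8 m east.
Residual distance = √(3.6² + (-14.8)²) = 15.2 m.

15 m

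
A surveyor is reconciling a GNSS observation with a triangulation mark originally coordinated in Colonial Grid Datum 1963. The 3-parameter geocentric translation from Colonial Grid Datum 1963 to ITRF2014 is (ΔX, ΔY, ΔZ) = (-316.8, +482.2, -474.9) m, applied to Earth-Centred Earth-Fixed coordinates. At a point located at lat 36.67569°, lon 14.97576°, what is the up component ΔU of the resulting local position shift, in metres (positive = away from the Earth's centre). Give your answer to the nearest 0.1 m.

The local up (radial) axis is (cos φ cos λ, cos φ sin λ, sin φ), giving ΔU = -245.453 + 99.937 − 283.651 = -429.17 m.

ΔU = -429.2 m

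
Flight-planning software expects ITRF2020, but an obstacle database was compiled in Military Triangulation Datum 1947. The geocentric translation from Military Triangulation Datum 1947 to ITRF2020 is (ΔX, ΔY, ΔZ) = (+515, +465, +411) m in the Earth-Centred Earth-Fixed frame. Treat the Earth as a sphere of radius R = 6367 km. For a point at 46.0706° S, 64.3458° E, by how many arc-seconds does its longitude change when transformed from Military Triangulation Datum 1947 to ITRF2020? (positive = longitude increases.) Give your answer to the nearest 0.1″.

sin φ = -0.720195, cos φ = 0.693771, sin λ = 0.901423, cos λ = 0.432939.
East component: ΔE = −sin λ·ΔX + cos λ·ΔY = −(0.901423)(515) + (0.432939)(465) = -262.92 m.
1° of latitude spans πR/180 = 111125 m; at latitude φ, 1° of longitude spans that × cos φ = 77095.4 m, so Δλ = -262.92 / 77095.4 × 3600 = -12.277″.

Δλ = -12.3″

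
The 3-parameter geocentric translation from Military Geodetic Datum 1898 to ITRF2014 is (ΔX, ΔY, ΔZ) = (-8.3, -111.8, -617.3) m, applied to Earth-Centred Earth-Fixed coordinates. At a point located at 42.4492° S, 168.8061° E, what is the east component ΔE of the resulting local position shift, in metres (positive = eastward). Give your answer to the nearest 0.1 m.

ΔE = 111.3 m

At φ = -42.4492°, λ = 168.8061°: sin φ = -0.674936, cos φ = 0.737876, sin λ = 0.194130, cos λ = -0.980976.
ΔE = −sin λ·ΔX + cos λ·ΔY = −(0.194130)·(-8.3) + (-0.980976)·(-111.8) = 111.28 m.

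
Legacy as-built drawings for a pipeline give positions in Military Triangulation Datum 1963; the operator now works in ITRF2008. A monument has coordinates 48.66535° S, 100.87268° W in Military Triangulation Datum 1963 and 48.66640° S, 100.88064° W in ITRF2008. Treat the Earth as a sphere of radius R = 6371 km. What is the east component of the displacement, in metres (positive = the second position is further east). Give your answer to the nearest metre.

ΔE = -585 m

Δφ = -48.66640° − -48.66535° = -0.00105°; Δλ = -100.88064° − -100.87268° = -0.00796°.
1° along a meridian = πR/180 = 111195 m.
ΔN = Δφ × 111195 = -116.8 m; ΔE = Δλ × 111195 × cos(-48.66535°) = -0.00796 × 111195 × 0.660456 = -584.6 m.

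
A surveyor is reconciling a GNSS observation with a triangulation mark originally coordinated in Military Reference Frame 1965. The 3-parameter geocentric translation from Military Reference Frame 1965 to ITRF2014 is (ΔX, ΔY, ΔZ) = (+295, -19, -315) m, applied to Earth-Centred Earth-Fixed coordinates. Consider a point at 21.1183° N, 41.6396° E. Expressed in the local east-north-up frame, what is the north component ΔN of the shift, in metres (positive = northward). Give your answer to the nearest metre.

The local north axis is (−sin φ cos λ, −sin φ sin λ, cos φ), giving ΔN = -79.432 + 4.549 − 293.844 = -368.73 m.

ΔN = -369 m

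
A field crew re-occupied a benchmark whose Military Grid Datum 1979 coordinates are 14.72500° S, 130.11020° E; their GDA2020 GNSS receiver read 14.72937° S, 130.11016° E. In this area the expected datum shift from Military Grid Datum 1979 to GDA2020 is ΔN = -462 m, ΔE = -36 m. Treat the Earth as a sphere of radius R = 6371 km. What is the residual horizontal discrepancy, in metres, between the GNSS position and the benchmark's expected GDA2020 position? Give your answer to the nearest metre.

Observed coordinate differences: Δφ = -0.00437°, Δλ = -0.00004°.
Converting to metres (1° lat = 111195 m, cos φ = 0.967157): observed ΔN = -485.9 m, observed ΔE = -4.3 m.
Subtracting the expected shift leaves a residual of -485.9 − (-462) = -23.9 m north and -4.3 − (-36) = 31.7 m east.
Residual distance = √((-23.9)² + 31.7²) = 39.7 m.

40 m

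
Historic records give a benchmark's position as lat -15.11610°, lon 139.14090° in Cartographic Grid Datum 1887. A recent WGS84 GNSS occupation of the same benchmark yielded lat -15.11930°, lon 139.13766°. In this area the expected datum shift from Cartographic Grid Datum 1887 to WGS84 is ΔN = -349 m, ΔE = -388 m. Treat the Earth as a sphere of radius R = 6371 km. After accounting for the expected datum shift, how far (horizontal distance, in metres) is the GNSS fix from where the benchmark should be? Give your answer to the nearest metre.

Observed coordinate differences: Δφ = -0.00320°, Δλ = -0.00324°.
Converting to metres (1° lat = 111195 m, cos φ = 0.965399): observed ΔN = -355.8 m, observed ΔE = -347.8 m.
Subtracting the expected shift leaves a residual of -355.8 − (-349) = -6.8 m north and -347.8 − (-388) = 40.2 m east.
Residual distance = √((-6.8)² + 40.2²) = 40.8 m.

41 m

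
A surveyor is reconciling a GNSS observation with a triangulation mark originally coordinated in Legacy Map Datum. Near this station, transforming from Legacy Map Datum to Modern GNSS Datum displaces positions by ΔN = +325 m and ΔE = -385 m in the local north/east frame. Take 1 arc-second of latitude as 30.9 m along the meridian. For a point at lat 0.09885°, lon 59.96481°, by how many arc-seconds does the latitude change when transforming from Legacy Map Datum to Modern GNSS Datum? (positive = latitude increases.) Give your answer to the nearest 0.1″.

1″ of latitude = 30.90 m, so Δφ = 325.0 / 30.90 = 10.518″.

Δφ = 10.5″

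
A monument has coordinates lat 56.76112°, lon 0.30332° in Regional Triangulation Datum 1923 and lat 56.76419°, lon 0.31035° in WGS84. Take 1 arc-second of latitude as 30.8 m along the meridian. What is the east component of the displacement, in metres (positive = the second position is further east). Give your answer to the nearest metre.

ΔE = 427 m

Δφ = 56.76419° − 56.76112° = +0.00307°; Δλ = 0.31035° − 0.30332° = +0.00703°.
1° of latitude = 3600 × 30.80 = 110880 m.
ΔN = Δφ × 110880 = 340.4 m; ΔE = Δλ × 110880 × cos(56.76112°) = +0.00703 × 110880 × 0.548131 = 427.3 m.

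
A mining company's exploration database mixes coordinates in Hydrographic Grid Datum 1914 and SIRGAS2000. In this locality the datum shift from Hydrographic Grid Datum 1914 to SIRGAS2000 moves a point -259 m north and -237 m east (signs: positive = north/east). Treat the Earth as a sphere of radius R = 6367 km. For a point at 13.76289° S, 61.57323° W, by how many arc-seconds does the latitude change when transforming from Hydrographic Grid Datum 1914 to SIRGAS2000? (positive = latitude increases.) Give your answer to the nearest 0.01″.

Δφ = -8.39″

On a sphere of radius R, 1 rad of latitude = R, so Δφ = ΔN / R = -259.0 / 6367000 = -4.0678e-05 rad = -8.391″.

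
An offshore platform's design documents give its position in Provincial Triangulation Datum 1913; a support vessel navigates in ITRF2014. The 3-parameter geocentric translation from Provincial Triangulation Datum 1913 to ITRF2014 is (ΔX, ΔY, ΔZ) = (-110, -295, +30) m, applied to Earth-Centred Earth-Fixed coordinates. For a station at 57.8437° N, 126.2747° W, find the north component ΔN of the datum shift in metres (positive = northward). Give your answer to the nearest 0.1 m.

At φ = 57.8437°, λ = -126.2747°: sin φ = 0.846599, cos φ = 0.532231, sin λ = -0.806190, cos λ = -0.591657.
ΔN = −sin φ cos λ·ΔX − sin φ sin λ·ΔY + cos φ·ΔZ = −(0.846599)(-0.591657)(-110) − (0.846599)(-0.806190)(-295) + (0.532231)(30) = -240.47 m.

ΔN = -240.5 m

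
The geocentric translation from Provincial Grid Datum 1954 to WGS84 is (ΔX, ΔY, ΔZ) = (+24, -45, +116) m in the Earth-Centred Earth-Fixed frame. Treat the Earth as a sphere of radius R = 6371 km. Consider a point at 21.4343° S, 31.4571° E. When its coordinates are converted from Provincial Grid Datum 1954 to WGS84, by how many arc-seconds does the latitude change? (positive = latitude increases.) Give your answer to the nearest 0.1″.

sin φ = -0.365434, cos φ = 0.930837, sin λ = 0.521860, cos λ = 0.853031.
North component: ΔN = −sin φ cos λ·ΔX − sin φ sin λ·ΔY + cos φ·ΔZ = −(-0.365434)(0.853031)(24) − (-0.365434)(0.521860)(-45) + (0.930837)(116) = 106.88 m.
1° of latitude spans πR/180 = 111195 m, so Δφ = 106.88 / 111195 × 3600 = 3.460″.

Δφ = 3.5″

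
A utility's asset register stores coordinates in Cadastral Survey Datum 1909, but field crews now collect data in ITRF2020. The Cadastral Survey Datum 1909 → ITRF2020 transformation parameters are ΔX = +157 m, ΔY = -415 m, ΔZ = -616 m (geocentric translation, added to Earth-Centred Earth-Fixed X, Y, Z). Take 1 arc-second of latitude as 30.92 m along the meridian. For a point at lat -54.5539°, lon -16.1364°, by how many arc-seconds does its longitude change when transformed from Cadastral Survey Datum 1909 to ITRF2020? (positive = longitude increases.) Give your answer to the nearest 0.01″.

Δλ = -19.80″

sin φ = -0.814661, cos φ = 0.579937, sin λ = -0.277925, cos λ = 0.960603.
East component: ΔE = −sin λ·ΔX + cos λ·ΔY = −(-0.277925)(157) + (0.960603)(-415) = -355.02 m.
1° of latitude spans 3600 × 30.92 = 111312 m; at latitude φ, 1° of longitude spans that × cos φ = 64553.9 m, so Δλ = -355.02 / 64553.9 × 3600 = -19.798″.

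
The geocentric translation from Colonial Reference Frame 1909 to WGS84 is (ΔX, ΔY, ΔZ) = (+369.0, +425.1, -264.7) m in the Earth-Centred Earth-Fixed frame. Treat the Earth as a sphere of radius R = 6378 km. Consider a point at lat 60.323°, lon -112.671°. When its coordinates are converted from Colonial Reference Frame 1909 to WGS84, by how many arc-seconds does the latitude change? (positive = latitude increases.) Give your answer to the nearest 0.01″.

Δφ = 10.78″

sin φ = 0.868830, cos φ = 0.495110, sin λ = -0.922733, cos λ = -0.385439.
North component: ΔN = −sin φ cos λ·ΔX − sin φ sin λ·ΔY + cos φ·ΔZ = −(0.868830)(-0.385439)(369.0) − (0.868830)(-0.922733)(425.1) + (0.495110)(-264.7) = 333.32 m.
1° of latitude spans πR/180 = 111317 m, so Δφ = 333.32 / 111317 × 3600 = 10.780″.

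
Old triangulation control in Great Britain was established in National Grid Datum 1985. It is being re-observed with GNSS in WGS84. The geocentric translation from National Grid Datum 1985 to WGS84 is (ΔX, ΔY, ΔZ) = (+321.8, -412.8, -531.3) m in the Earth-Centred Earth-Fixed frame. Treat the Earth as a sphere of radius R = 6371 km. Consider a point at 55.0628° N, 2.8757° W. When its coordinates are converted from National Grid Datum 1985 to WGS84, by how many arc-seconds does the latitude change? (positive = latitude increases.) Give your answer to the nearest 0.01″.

Δφ = -18.93″

sin φ = 0.819780, cos φ = 0.572678, sin λ = -0.050169, cos λ = 0.998741.
North component: ΔN = −sin φ cos λ·ΔX − sin φ sin λ·ΔY + cos φ·ΔZ = −(0.819780)(0.998741)(321.8) − (0.819780)(-0.050169)(-412.8) + (0.572678)(-531.3) = -584.71 m.
1° of latitude spans πR/180 = 111195 m, so Δφ = -584.71 / 111195 × 3600 = -18.930″.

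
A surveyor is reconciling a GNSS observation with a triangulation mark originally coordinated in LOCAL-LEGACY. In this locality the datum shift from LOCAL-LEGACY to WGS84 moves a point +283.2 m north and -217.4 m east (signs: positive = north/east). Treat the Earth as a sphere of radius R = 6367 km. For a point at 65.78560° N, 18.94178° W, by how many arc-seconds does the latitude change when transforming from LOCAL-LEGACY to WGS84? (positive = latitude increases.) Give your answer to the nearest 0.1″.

On a sphere of radius R, 1 rad of latitude = R, so Δφ = ΔN / R = 283.2 / 6367000 = 4.4479e-05 rad = 9.175″.

Δφ = 9.2″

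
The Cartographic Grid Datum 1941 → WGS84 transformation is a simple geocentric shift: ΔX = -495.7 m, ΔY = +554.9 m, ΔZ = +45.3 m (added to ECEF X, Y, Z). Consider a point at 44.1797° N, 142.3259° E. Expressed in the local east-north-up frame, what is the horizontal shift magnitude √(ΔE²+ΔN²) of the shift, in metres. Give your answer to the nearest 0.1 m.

The local east axis at (φ, λ) is (−sin λ, cos λ, 0), so ΔE = −sin(142.3259°)·(-495.7) + cos(142.3259°)·554.9 = -136.25 m.
The local north axis is (−sin φ cos λ, −sin φ sin λ, cos φ), giving ΔN = -273.431 − 236.349 + 32.487 = -477.29 m.
Horizontal magnitude = √(ΔE² + ΔN²) = √((-136.25)² + (-477.29)²) = 496.36 m.

496.4 m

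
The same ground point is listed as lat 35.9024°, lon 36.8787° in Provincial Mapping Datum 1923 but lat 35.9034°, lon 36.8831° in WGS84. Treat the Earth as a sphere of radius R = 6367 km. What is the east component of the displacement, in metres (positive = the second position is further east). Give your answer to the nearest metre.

Δφ = 35.9034° − 35.9024° = +0.0010°; Δλ = 36.8831° − 36.8787° = +0.0044°.
1° along a meridian = πR/180 = 111125 m.
ΔN = Δφ × 111125 = 111.1 m; ΔE = Δλ × 111125 × cos(35.9024°) = +0.0044 × 111125 × 0.810017 = 396.1 m.

ΔE = 396 m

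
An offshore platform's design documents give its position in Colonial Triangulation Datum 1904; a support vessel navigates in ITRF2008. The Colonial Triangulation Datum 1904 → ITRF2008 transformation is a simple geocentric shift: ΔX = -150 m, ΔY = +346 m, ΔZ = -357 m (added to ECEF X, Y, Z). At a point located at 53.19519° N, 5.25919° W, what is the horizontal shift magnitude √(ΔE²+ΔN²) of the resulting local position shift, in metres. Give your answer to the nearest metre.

At φ = 53.19519°, λ = -5.25919°: sin φ = 0.800681, cos φ = 0.599091, sin λ = -0.091661, cos λ = 0.995790.
ΔE = −sin λ·ΔX + cos λ·ΔY = −(-0.091661)·(-150) + (0.995790)·(346) = 330.79 m.
ΔN = −sin φ cos λ·ΔX − sin φ sin λ·ΔY + cos φ·ΔZ = −(0.800681)(0.995790)(-150) − (0.800681)(-0.091661)(346) + (0.599091)(-357) = -68.89 m.
Horizontal magnitude = √(ΔE² + ΔN²) = √(330.79² + (-68.89)²) = 337.89 m.

338 m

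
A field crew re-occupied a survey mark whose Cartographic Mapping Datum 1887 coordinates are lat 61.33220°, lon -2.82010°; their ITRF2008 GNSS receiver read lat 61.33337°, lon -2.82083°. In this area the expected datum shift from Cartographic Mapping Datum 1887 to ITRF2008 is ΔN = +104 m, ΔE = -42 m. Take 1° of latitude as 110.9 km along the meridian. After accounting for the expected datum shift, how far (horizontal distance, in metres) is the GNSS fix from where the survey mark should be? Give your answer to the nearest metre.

Observed coordinate differences: Δφ = +0.00117°, Δλ = -0.00073°.
Converting to metres (1° lat = 110900 m, cos φ = 0.479730): observed ΔN = 129.8 m, observed ΔE = -38.8 m.
Subtracting the expected shift leaves a residual of 129.8 − (104) = 25.8 m north and -38.8 − (-42) = 3.2 m east.
Residual distance = √(25.8² + 3.2²) = 25.9 m.

26 m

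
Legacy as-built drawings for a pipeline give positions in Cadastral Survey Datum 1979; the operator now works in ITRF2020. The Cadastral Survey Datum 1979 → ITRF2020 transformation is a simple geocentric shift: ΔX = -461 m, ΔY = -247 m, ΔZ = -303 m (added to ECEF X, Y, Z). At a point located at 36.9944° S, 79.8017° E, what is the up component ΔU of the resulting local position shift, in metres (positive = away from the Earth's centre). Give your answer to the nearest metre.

ΔU = -77 m

At φ = -36.9944°, λ = 79.8017°: sin φ = -0.601737, cos φ = 0.798694, sin λ = 0.984201, cos λ = 0.177056.
ΔU = cos φ cos λ·ΔX + cos φ sin λ·ΔY + sin φ·ΔZ = (0.798694)(0.177056)(-461) + (0.798694)(0.984201)(-247) + (-0.601737)(-303) = -77.03 m.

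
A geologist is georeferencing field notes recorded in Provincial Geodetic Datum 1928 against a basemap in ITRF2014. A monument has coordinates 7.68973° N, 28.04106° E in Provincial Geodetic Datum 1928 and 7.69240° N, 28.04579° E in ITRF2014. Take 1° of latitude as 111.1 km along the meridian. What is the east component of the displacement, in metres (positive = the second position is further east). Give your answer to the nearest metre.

ΔE = 521 m

Δφ = 7.69240° − 7.68973° = +0.00267°; Δλ = 28.04579° − 28.04106° = +0.00473°.
ΔN = Δφ × 111100 = 296.6 m; ΔE = Δλ × 111100 × cos(7.68973°) = +0.00473 × 111100 × 0.991007 = 520.8 m.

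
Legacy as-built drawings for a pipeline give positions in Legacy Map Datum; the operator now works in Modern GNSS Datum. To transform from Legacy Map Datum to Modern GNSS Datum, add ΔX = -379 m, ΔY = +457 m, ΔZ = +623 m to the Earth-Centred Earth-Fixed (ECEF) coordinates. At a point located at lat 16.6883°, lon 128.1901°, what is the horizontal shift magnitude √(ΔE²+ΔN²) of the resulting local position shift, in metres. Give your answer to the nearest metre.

At φ = 16.6883°, λ = 128.1901°: sin φ = 0.287165, cos φ = 0.957881, sin λ = 0.785964, cos λ = -0.618273.
ΔE = −sin λ·ΔX + cos λ·ΔY = −(0.785964)·(-379) + (-0.618273)·(457) = 15.33 m.
ΔN = −sin φ cos λ·ΔX − sin φ sin λ·ΔY + cos φ·ΔZ = −(0.287165)(-0.618273)(-379) − (0.287165)(0.785964)(457) + (0.957881)(623) = 426.32 m.
Horizontal magnitude = √(ΔE² + ΔN²) = √(15.33² + 426.32²) = 426.60 m.

427 m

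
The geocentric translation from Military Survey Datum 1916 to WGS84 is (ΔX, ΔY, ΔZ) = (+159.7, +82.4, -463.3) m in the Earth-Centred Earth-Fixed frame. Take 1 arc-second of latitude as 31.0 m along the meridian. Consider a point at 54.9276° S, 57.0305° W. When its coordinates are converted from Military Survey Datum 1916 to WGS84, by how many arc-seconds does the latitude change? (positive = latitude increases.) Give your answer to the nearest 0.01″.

sin φ = -0.818427, cos φ = 0.574611, sin λ = -0.838960, cos λ = 0.544193.
North component: ΔN = −sin φ cos λ·ΔX − sin φ sin λ·ΔY + cos φ·ΔZ = −(-0.818427)(0.544193)(159.7) − (-0.818427)(-0.838960)(82.4) + (0.574611)(-463.3) = -251.67 m.
1° of latitude spans 3600 × 31.00 = 111600 m, so Δφ = -251.67 / 111600 × 3600 = -8.118″.

Δφ = -8.12″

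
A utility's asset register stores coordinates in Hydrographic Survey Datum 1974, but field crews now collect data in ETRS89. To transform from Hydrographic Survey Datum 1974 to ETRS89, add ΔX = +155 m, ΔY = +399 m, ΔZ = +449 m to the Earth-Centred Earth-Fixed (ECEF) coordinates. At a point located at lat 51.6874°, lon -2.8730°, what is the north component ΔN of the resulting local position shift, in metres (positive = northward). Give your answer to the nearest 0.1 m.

ΔN = 172.6 m

The local north axis is (−sin φ cos λ, −sin φ sin λ, cos φ), giving ΔN = -121.466 + 15.692 + 278.358 = 172.58 m.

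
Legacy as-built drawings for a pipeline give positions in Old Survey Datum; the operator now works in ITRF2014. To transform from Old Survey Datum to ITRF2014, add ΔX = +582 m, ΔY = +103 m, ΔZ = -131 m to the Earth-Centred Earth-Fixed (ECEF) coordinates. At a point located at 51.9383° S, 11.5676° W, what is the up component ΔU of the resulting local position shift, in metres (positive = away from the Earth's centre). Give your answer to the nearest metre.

At φ = -51.9383°, λ = -11.5676°: sin φ = -0.787347, cos φ = 0.616510, sin λ = -0.200524, cos λ = 0.979689.
ΔU = cos φ cos λ·ΔX + cos φ sin λ·ΔY + sin φ·ΔZ = (0.616510)(0.979689)(582) + (0.616510)(-0.200524)(103) + (-0.787347)(-131) = 441.93 m.

ΔU = 442 m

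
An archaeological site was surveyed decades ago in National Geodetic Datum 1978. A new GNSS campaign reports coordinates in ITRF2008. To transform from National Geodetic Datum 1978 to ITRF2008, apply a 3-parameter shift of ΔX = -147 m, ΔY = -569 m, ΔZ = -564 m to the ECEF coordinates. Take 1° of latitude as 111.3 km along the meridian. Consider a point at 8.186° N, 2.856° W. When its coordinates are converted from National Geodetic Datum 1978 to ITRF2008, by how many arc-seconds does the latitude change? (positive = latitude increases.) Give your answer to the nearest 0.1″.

Δφ = -17.5″

sin φ = 0.142387, cos φ = 0.989811, sin λ = -0.049826, cos λ = 0.998758.
North component: ΔN = −sin φ cos λ·ΔX − sin φ sin λ·ΔY + cos φ·ΔZ = −(0.142387)(0.998758)(-147) − (0.142387)(-0.049826)(-569) + (0.989811)(-564) = -541.39 m.
1° of latitude spans 111300 m, so Δφ = -541.39 / 111300 × 3600 = -17.511″.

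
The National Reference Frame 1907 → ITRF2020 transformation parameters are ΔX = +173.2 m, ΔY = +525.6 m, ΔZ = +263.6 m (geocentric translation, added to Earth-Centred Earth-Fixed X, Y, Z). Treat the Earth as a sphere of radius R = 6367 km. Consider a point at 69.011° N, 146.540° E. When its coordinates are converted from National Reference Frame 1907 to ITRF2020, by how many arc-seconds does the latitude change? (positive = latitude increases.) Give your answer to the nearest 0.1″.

sin φ = 0.933649, cos φ = 0.358189, sin λ = 0.551355, cos λ = -0.834271.
North component: ΔN = −sin φ cos λ·ΔX − sin φ sin λ·ΔY + cos φ·ΔZ = −(0.933649)(-0.834271)(173.2) − (0.933649)(0.551355)(525.6) + (0.358189)(263.6) = -41.24 m.
1° of latitude spans πR/180 = 111125 m, so Δφ = -41.24 / 111125 × 3600 = -1.336″.

Δφ = -1.3″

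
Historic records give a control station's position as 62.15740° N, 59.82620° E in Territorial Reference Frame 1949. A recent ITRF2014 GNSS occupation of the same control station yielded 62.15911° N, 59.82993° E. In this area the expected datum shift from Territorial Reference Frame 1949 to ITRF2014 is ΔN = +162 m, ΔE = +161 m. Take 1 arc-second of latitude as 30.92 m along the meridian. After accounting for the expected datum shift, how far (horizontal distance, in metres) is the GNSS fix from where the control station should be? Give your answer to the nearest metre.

43 m

Observed coordinate differences: Δφ = +0.00171°, Δλ = +0.00373°.
Converting to metres (1° lat = 111312 m, cos φ = 0.467044): observed ΔN = 190.3 m, observed ΔE = 193.9 m.
Subtracting the expected shift leaves a residual of 190.3 − (162) = 28.3 m north and 193.9 − (161) = 32.9 m east.
Residual distance = √(28.3² + 32.9²) = 43.4 m.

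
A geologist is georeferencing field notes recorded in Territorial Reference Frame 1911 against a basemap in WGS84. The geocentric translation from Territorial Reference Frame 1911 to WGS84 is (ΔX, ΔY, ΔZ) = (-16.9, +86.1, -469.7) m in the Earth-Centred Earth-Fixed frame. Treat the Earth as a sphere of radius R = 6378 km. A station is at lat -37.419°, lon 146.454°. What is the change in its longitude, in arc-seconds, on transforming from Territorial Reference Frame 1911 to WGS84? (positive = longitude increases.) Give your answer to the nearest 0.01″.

Δλ = -2.54″

sin φ = -0.607639, cos φ = 0.794213, sin λ = 0.552606, cos λ = -0.833442.
East component: ΔE = −sin λ·ΔX + cos λ·ΔY = −(0.552606)(-16.9) + (-0.833442)(86.1) = -62.42 m.
1° of latitude spans πR/180 = 111317 m; at latitude φ, 1° of longitude spans that × cos φ = 88409.5 m, so Δλ = -62.42 / 88409.5 × 3600 = -2.542″.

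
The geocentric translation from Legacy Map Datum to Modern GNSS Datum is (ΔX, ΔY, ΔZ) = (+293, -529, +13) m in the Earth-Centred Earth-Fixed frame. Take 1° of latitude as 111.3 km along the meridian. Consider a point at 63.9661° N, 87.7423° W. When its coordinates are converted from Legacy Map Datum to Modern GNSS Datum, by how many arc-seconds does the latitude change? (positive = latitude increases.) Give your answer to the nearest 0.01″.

Δφ = -15.51″

sin φ = 0.898535, cos φ = 0.438903, sin λ = -0.999224, cos λ = 0.039394.
North component: ΔN = −sin φ cos λ·ΔX − sin φ sin λ·ΔY + cos φ·ΔZ = −(0.898535)(0.039394)(293) − (0.898535)(-0.999224)(-529) + (0.438903)(13) = -479.62 m.
1° of latitude spans 111300 m, so Δφ = -479.62 / 111300 × 3600 = -15.513″.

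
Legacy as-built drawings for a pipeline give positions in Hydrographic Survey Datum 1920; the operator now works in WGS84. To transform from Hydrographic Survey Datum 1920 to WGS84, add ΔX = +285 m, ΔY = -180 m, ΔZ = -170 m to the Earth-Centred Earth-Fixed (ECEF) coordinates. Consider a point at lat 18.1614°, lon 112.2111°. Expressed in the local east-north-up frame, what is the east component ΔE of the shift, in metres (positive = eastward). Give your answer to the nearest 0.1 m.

ΔE = -195.8 m

The local east axis at (φ, λ) is (−sin λ, cos λ, 0), so ΔE = −sin(112.2111°)·285 + cos(112.2111°)·(-180) = -195.81 m.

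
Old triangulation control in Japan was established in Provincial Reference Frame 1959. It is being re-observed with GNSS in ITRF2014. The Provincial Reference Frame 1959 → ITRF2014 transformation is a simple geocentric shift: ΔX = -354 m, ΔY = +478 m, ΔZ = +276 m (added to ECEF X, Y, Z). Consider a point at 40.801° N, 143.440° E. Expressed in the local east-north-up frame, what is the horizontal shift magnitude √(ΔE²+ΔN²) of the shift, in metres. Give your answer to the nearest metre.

238 m

The local east axis at (φ, λ) is (−sin λ, cos λ, 0), so ΔE = −sin(143.440°)·(-354) + cos(143.440°)·478 = -173.08 m.
The local north axis is (−sin φ cos λ, −sin φ sin λ, cos φ), giving ΔN = -185.800 − 186.051 + 208.927 = -162.92 m.
Horizontal magnitude = √(ΔE² + ΔN²) = √((-173.08)² + (-162.92)²) = 237.70 m.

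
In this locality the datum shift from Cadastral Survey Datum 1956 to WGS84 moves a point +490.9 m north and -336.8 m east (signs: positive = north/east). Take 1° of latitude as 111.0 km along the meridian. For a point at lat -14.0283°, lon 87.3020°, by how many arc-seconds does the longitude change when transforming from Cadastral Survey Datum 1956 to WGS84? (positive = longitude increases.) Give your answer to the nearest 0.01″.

At latitude -14.0283°, cos φ = 0.970176.
1° of longitude at this latitude = 111.0 × cos φ = 107.69 km, so Δλ = -336.8 / 107689.5 = -0.0031275° = -11.259″.

Δλ = -11.26″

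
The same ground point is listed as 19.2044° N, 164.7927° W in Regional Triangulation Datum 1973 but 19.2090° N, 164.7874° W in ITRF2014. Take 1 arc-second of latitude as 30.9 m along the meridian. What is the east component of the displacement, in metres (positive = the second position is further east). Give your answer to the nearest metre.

ΔE = 557 m

Δφ = 19.2090° − 19.2044° = +0.0046°; Δλ = -164.7874° − -164.7927° = +0.0053°.
1° of latitude = 3600 × 30.90 = 111240 m.
ΔN = Δφ × 111240 = 511.7 m; ΔE = Δλ × 111240 × cos(19.2044°) = +0.0053 × 111240 × 0.944351 = 556.8 m.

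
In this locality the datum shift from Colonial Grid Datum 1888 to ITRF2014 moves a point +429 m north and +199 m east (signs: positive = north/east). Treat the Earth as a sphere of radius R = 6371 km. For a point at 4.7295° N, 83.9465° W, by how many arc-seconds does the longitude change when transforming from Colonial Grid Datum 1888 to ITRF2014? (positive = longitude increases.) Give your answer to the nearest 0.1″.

At latitude 4.7295°, cos φ = 0.996595.
One radian of longitude at latitude φ spans R cos φ, so Δλ = ΔE / (R cos φ) = 199.0 / (6371000 × 0.996595) = 3.1342e-05 rad = 6.465″.

Δλ = 6.5″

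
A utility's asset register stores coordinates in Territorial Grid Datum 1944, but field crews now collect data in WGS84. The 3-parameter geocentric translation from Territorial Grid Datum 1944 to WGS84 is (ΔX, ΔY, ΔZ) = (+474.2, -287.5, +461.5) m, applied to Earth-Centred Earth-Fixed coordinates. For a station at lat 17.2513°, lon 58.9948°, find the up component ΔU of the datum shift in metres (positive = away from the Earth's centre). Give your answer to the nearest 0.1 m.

ΔU = 134.8 m

At φ = 17.2513°, λ = 58.9948°: sin φ = 0.296563, cos φ = 0.955013, sin λ = 0.857121, cos λ = 0.515116.
ΔU = cos φ cos λ·ΔX + cos φ sin λ·ΔY + sin φ·ΔZ = (0.955013)(0.515116)(474.2) + (0.955013)(0.857121)(-287.5) + (0.296563)(461.5) = 134.81 m.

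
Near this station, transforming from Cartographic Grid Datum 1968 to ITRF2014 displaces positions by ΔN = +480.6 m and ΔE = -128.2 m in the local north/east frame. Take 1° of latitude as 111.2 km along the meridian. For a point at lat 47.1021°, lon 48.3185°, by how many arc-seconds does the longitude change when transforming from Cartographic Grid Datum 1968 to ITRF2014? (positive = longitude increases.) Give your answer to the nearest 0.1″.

Δλ = -6.1″

At latitude 47.1021°, cos φ = 0.680694.
1° of longitude at this latitude = 111.2 × cos φ = 75.69 km, so Δλ = -128.2 / 75693.2 = -0.0016937° = -6.097″.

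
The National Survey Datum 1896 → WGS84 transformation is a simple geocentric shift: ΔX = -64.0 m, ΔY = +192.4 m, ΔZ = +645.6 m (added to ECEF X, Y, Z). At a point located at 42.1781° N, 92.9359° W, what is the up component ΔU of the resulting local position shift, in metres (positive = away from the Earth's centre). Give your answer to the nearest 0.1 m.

ΔU = 293.5 m

The local up (radial) axis is (cos φ cos λ, cos φ sin λ, sin φ), giving ΔU = 2.429 − 142.393 + 433.480 = 293.52 m.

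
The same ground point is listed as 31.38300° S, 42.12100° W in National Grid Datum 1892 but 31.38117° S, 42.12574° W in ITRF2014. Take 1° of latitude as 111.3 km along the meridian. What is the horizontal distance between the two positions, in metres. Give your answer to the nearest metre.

494 m

Δφ = -31.38117° − -31.38300° = +0.00183°; Δλ = -42.12574° − -42.12100° = -0.00474°.
ΔN = Δφ × 111300 = 203.7 m; ΔE = Δλ × 111300 × cos(-31.38300°) = -0.00474 × 111300 × 0.853705 = -450.4 m.
Distance = √(ΔE² + ΔN²) = √((-450.4)² + 203.7²) = 494.3 m.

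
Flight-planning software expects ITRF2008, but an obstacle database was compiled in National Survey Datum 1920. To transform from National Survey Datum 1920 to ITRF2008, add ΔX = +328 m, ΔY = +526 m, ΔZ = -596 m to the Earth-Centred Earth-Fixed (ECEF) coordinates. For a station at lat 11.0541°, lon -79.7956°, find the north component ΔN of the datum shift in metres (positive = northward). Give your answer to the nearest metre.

ΔN = -497 m

At φ = 11.0541°, λ = -79.7956°: sin φ = 0.191736, cos φ = 0.981447, sin λ = -0.984182, cos λ = 0.177160.
ΔN = −sin φ cos λ·ΔX − sin φ sin λ·ΔY + cos φ·ΔZ = −(0.191736)(0.177160)(328) − (0.191736)(-0.984182)(526) + (0.981447)(-596) = -496.83 m.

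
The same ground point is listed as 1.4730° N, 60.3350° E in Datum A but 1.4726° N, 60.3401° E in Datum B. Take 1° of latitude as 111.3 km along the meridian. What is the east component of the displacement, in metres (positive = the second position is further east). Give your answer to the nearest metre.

Δφ = 1.4726° − 1.4730° = -0.0004°; Δλ = 60.3401° − 60.3350° = +0.0051°.
ΔN = Δφ × 111300 = -44.5 m; ΔE = Δλ × 111300 × cos(1.4730°) = +0.0051 × 111300 × 0.999670 = 567.4 m.

ΔE = 567 m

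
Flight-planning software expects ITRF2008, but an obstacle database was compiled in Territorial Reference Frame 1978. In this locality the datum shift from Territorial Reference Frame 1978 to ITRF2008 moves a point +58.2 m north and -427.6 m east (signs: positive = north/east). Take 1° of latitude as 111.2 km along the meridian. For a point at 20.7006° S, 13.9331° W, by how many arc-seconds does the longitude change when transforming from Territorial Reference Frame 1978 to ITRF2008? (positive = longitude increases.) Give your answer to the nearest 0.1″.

At latitude -20.7006°, cos φ = 0.935440.
1° of longitude at this latitude = 111.2 × cos φ = 104.02 km, so Δλ = -427.6 / 104021.0 = -0.0041107° = -14.799″.

Δλ = -14.8″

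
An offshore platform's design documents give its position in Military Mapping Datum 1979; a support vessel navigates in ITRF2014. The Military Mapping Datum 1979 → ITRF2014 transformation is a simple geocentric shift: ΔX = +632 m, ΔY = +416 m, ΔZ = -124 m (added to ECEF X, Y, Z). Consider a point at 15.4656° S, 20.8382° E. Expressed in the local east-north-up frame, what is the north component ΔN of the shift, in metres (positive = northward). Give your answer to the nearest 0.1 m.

ΔN = 77.5 m

The local north axis is (−sin φ cos λ, −sin φ sin λ, cos φ), giving ΔN = 157.505 + 39.461 − 119.510 = 77.46 m.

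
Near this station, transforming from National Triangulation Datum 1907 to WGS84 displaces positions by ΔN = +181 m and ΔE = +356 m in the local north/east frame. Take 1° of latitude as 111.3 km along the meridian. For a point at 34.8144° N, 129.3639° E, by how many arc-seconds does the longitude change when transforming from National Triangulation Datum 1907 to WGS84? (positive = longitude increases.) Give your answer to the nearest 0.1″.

Δλ = 14.0″

At latitude 34.8144°, cos φ = 0.821006.
1° of longitude at this latitude = 111.3 × cos φ = 91.38 km, so Δλ = 356.0 / 91377.9 = 0.0038959° = 14.025″.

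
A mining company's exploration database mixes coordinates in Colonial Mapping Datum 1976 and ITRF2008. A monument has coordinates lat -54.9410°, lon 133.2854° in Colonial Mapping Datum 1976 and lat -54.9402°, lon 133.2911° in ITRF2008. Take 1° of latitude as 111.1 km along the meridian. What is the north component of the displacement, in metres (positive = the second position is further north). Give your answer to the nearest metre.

ΔN = 89 m

Δφ = -54.9402° − -54.9410° = +0.0008°; Δλ = 133.2911° − 133.2854° = +0.0057°.
ΔN = Δφ × 111100 = 88.9 m; ΔE = Δλ × 111100 × cos(-54.9410°) = +0.0057 × 111100 × 0.574420 = 363.8 m.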